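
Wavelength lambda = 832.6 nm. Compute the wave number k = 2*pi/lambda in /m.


k = 2 * pi / lambda
= 6.2832 / (832.6e-9)
= 6.2832 / 8.3260e-07
= 7.5465e+06 /m

7.5465e+06


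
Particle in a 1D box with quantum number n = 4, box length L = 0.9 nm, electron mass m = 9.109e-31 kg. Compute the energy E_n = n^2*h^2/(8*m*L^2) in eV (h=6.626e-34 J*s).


E = n^2 * h^2 / (8 * m * L^2)
= 4^2 * (6.626e-34)^2 / (8 * 9.109e-31 * (0.9e-9)^2)
= 16 * 4.3904e-67 / (8 * 9.109e-31 * 8.1000e-19)
= 1.1901e-18 J
= 7.4287 eV

7.4287


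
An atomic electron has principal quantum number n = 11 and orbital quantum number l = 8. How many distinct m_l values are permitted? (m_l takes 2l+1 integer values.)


m_l ranges from -l to +l in integer steps
So m_l goes from -8 to +8
Count = 2l + 1 = 2*8 + 1
= 17

17


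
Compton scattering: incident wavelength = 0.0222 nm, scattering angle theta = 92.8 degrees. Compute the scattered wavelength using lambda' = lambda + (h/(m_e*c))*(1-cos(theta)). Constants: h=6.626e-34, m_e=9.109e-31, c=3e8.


Compton wavelength: h/(m_e*c) = 2.4247e-12 m
d_lambda = 2.4247e-12 * (1 - cos(92.8 deg))
= 2.4247e-12 * 1.04885
= 2.5432e-12 m = 0.002543 nm
lambda' = 0.0222 + 0.002543
= 0.024743 nm

0.024743


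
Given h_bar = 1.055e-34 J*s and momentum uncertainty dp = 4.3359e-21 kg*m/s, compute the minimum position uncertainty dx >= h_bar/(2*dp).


dx = h_bar / (2 * dp)
= 1.055e-34 / (2 * 4.3359e-21)
= 1.055e-34 / 8.6718e-21
= 1.2166e-14 m

1.2166e-14


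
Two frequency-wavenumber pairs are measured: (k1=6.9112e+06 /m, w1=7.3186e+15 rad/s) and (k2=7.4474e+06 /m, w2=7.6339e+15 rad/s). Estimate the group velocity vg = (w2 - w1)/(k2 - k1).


vg = (w2 - w1) / (k2 - k1)
= (7.6339e+15 - 7.3186e+15) / (7.4474e+06 - 6.9112e+06)
= 3.1530e+14 / 5.3620e+05
= 5.8803e+08 m/s

5.8803e+08


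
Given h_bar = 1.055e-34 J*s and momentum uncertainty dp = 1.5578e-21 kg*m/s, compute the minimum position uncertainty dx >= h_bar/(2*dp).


dx = h_bar / (2 * dp)
= 1.055e-34 / (2 * 1.5578e-21)
= 1.055e-34 / 3.1156e-21
= 3.3862e-14 m

3.3862e-14


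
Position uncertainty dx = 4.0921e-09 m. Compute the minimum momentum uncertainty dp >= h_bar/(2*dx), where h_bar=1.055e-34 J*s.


dp = h_bar / (2 * dx)
= 1.055e-34 / (2 * 4.0921e-09)
= 1.055e-34 / 8.1842e-09
= 1.2891e-26 kg*m/s

1.2891e-26


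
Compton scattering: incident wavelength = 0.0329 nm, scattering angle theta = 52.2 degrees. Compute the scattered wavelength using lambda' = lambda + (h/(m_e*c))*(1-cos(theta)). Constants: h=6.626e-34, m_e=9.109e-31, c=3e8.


Compton wavelength: h/(m_e*c) = 2.4247e-12 m
d_lambda = 2.4247e-12 * (1 - cos(52.2 deg))
= 2.4247e-12 * 0.387093
= 9.3859e-13 m = 0.000939 nm
lambda' = 0.0329 + 0.000939
= 0.033839 nm

0.033839


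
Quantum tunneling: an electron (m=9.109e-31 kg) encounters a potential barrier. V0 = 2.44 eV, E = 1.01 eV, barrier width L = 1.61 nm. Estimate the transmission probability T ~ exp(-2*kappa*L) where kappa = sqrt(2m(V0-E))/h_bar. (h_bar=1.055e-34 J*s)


V0 - E = 1.43 eV = 2.2909e-19 J
kappa = sqrt(2 * m * (V0-E)) / h_bar
= sqrt(2 * 9.109e-31 * 2.2909e-19) / 1.055e-34
= 6.1235e+09 /m
2*kappa*L = 2 * 6.1235e+09 * 1.61e-9
= 19.7176
T = exp(-19.7176) = 2.733853e-09

2.733853e-09


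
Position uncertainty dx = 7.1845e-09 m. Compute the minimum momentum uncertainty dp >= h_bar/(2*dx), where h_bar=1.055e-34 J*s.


dp = h_bar / (2 * dx)
= 1.055e-34 / (2 * 7.1845e-09)
= 1.055e-34 / 1.4369e-08
= 7.3422e-27 kg*m/s

7.3422e-27


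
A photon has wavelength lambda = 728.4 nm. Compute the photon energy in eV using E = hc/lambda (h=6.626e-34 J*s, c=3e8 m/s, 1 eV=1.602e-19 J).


E = hc / lambda
= (6.626e-34)(3e8) / (728.4e-9)
= 1.9878e-25 / 7.2840e-07
= 2.7290e-19 J
Converting to eV: 2.7290e-19 / 1.602e-19
= 1.7035 eV

1.7035


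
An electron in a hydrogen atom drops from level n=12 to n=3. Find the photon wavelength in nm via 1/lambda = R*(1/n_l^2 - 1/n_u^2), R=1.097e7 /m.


1/lambda = R * (1/n_l^2 - 1/n_u^2)
= 1.097e7 * (1/3^2 - 1/12^2)
= 1.097e7 * (0.111111 - 0.006944)
= 1.097e7 * 0.104167
= 1.1427e+06 /m
lambda = 1 / 1.1427e+06 = 875.1139 nm

875.1139


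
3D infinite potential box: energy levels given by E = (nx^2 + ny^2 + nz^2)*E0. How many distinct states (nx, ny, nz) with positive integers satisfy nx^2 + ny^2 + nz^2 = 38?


Enumerate all (nx, ny, nz) with nx^2 + ny^2 + nz^2 = 38:
(1,1,6)
(1,6,1)
(2,3,5)
(2,5,3)
(3,2,5)
(3,5,2)
(5,2,3)
(5,3,2)
(6,1,1)
Total degeneracy = 9

9


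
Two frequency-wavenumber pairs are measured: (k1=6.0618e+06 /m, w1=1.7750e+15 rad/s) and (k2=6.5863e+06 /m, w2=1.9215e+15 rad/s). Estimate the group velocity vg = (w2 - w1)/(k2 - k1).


vg = (w2 - w1) / (k2 - k1)
= (1.9215e+15 - 1.7750e+15) / (6.5863e+06 - 6.0618e+06)
= 1.4650e+14 / 5.2450e+05
= 2.7931e+08 m/s

2.7931e+08


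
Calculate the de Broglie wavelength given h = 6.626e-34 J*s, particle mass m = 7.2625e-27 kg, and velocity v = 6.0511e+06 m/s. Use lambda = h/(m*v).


lambda = h / (m * v)
= 6.626e-34 / (7.2625e-27 * 6.0511e+06)
= 6.626e-34 / 4.3946e-20
= 1.5078e-14 m

1.5078e-14


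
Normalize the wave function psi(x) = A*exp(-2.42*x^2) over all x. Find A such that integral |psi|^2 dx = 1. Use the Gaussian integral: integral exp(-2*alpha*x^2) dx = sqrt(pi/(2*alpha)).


integral |psi|^2 dx = A^2 * sqrt(pi/(2*alpha)) = 1
A^2 = sqrt(2*alpha/pi)
= sqrt(2 * 2.42 / pi)
= 1.241217
A = sqrt(1.241217)
= 1.1141

1.1141


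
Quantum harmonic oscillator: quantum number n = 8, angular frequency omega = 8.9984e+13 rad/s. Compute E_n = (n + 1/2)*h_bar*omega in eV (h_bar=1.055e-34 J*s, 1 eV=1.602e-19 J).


E = (n + 1/2) * h_bar * omega
= (8 + 0.5) * 1.055e-34 * 8.9984e+13
= 8.5 * 9.4933e-21
= 8.0693e-20 J
= 0.5037 eV

0.5037


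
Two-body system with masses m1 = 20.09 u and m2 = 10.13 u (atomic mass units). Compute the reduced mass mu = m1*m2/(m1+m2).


mu = m1 * m2 / (m1 + m2)
= 20.09 * 10.13 / (20.09 + 10.13)
= 203.5117 / 30.22
= 6.7343 u

6.7343


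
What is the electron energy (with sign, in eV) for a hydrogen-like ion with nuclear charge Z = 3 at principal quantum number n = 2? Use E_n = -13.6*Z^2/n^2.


E_n = -13.6 * Z^2 / n^2
= -13.6 * 3^2 / 2^2
= -13.6 * 9 / 4
= -30.6 eV

-30.6


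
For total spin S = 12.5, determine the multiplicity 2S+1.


Spin multiplicity = 2S + 1
= 2 * 12.5 + 1
= 25.0 + 1
= 26

26


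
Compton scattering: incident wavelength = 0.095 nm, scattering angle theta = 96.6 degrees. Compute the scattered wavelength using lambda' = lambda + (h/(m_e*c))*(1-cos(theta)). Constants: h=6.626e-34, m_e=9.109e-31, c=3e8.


Compton wavelength: h/(m_e*c) = 2.4247e-12 m
d_lambda = 2.4247e-12 * (1 - cos(96.6 deg))
= 2.4247e-12 * 1.114937
= 2.7034e-12 m = 0.002703 nm
lambda' = 0.095 + 0.002703
= 0.097703 nm

0.097703


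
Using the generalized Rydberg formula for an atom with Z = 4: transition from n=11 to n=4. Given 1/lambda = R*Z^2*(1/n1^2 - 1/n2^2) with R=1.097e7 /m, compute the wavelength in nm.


1/lambda = R * Z^2 * (1/n1^2 - 1/n2^2)
= 1.097e7 * 4^2 * (1/4^2 - 1/11^2)
= 1.097e7 * 16 * (0.0625 - 0.008264)
= 9.5194e+06 /m
lambda = 1 / 9.5194e+06
= 105.0484 nm

105.0484


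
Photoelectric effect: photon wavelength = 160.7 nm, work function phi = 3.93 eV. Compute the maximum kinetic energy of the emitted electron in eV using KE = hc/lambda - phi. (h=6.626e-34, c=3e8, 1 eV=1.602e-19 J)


E_photon = hc / lambda
= (6.626e-34)(3e8) / (160.7e-9)
= 1.2370e-18 J
= 7.7214 eV
KE = E_photon - phi
= 7.7214 - 3.93
= 3.7914 eV

3.7914


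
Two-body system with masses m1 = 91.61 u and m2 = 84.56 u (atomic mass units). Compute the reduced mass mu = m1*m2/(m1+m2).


mu = m1 * m2 / (m1 + m2)
= 91.61 * 84.56 / (91.61 + 84.56)
= 7746.5416 / 176.17
= 43.972 u

43.972


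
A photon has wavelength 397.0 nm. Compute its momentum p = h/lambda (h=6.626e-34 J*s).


p = h / lambda
= 6.626e-34 / (397.0e-9)
= 6.626e-34 / 3.9700e-07
= 1.6690e-27 kg*m/s

1.6690e-27


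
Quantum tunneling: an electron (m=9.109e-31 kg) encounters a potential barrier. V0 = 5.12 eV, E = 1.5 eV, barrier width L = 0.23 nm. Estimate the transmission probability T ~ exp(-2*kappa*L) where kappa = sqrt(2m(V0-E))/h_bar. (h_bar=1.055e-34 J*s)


V0 - E = 3.62 eV = 5.7992e-19 J
kappa = sqrt(2 * m * (V0-E)) / h_bar
= sqrt(2 * 9.109e-31 * 5.7992e-19) / 1.055e-34
= 9.7428e+09 /m
2*kappa*L = 2 * 9.7428e+09 * 0.23e-9
= 4.4817
T = exp(-4.4817) = 1.131434e-02

1.131434e-02


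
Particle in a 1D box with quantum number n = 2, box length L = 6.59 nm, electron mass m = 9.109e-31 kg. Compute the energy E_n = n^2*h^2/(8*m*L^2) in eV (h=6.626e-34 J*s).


E = n^2 * h^2 / (8 * m * L^2)
= 2^2 * (6.626e-34)^2 / (8 * 9.109e-31 * (6.59e-9)^2)
= 4 * 4.3904e-67 / (8 * 9.109e-31 * 4.3428e-17)
= 5.5492e-21 J
= 0.0346 eV

0.0346


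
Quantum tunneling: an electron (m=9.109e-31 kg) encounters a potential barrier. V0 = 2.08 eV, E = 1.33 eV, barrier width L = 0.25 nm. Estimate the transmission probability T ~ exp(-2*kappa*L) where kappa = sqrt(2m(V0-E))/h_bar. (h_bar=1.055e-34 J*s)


V0 - E = 0.75 eV = 1.2015e-19 J
kappa = sqrt(2 * m * (V0-E)) / h_bar
= sqrt(2 * 9.109e-31 * 1.2015e-19) / 1.055e-34
= 4.4347e+09 /m
2*kappa*L = 2 * 4.4347e+09 * 0.25e-9
= 2.2173
T = exp(-2.2173) = 1.088998e-01

1.088998e-01


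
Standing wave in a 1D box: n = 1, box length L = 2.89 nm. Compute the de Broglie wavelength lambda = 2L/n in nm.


lambda = 2L / n
= 2 * 2.89 / 1
= 5.78 / 1
= 5.78 nm

5.78


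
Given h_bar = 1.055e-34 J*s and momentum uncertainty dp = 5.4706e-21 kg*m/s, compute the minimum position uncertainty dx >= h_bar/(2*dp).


dx = h_bar / (2 * dp)
= 1.055e-34 / (2 * 5.4706e-21)
= 1.055e-34 / 1.0941e-20
= 9.6425e-15 m

9.6425e-15


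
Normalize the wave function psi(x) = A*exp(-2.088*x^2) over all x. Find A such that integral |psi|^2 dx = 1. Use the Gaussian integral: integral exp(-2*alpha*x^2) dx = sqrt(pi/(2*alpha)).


integral |psi|^2 dx = A^2 * sqrt(pi/(2*alpha)) = 1
A^2 = sqrt(2*alpha/pi)
= sqrt(2 * 2.088 / pi)
= 1.152936
A = sqrt(1.152936)
= 1.0737

1.0737


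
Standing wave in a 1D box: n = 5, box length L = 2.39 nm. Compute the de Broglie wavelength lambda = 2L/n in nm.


lambda = 2L / n
= 2 * 2.39 / 5
= 4.78 / 5
= 0.956 nm

0.956


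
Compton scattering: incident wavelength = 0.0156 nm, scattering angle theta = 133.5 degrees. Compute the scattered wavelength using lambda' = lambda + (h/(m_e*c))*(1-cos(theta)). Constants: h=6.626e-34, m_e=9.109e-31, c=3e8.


Compton wavelength: h/(m_e*c) = 2.4247e-12 m
d_lambda = 2.4247e-12 * (1 - cos(133.5 deg))
= 2.4247e-12 * 1.688355
= 4.0938e-12 m = 0.004094 nm
lambda' = 0.0156 + 0.004094
= 0.019694 nm

0.019694


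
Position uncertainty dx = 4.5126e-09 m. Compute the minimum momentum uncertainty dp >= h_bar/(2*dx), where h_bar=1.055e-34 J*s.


dp = h_bar / (2 * dx)
= 1.055e-34 / (2 * 4.5126e-09)
= 1.055e-34 / 9.0252e-09
= 1.1689e-26 kg*m/s

1.1689e-26


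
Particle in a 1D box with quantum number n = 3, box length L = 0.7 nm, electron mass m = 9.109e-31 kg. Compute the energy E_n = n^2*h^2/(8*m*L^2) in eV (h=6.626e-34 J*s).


E = n^2 * h^2 / (8 * m * L^2)
= 3^2 * (6.626e-34)^2 / (8 * 9.109e-31 * (0.7e-9)^2)
= 9 * 4.3904e-67 / (8 * 9.109e-31 * 4.9000e-19)
= 1.1066e-18 J
= 6.9076 eV

6.9076


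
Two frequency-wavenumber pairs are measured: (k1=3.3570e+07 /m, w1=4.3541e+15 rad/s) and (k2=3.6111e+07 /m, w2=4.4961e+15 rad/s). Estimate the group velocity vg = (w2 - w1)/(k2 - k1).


vg = (w2 - w1) / (k2 - k1)
= (4.4961e+15 - 4.3541e+15) / (3.6111e+07 - 3.3570e+07)
= 1.4200e+14 / 2.5410e+06
= 5.5884e+07 m/s

5.5884e+07


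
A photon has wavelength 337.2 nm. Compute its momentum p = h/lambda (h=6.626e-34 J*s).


p = h / lambda
= 6.626e-34 / (337.2e-9)
= 6.626e-34 / 3.3720e-07
= 1.9650e-27 kg*m/s

1.9650e-27


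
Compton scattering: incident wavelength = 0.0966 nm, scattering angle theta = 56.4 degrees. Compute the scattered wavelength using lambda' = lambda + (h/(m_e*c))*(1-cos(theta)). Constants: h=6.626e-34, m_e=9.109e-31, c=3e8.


Compton wavelength: h/(m_e*c) = 2.4247e-12 m
d_lambda = 2.4247e-12 * (1 - cos(56.4 deg))
= 2.4247e-12 * 0.446608
= 1.0829e-12 m = 0.001083 nm
lambda' = 0.0966 + 0.001083
= 0.097683 nm

0.097683


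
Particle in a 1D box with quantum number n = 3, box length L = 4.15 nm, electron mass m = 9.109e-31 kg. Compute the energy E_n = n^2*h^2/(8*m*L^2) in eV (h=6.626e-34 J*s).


E = n^2 * h^2 / (8 * m * L^2)
= 3^2 * (6.626e-34)^2 / (8 * 9.109e-31 * (4.15e-9)^2)
= 9 * 4.3904e-67 / (8 * 9.109e-31 * 1.7223e-17)
= 3.1484e-20 J
= 0.1965 eV

0.1965


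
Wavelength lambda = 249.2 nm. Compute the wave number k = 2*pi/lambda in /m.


k = 2 * pi / lambda
= 6.2832 / (249.2e-9)
= 6.2832 / 2.4920e-07
= 2.5213e+07 /m

2.5213e+07


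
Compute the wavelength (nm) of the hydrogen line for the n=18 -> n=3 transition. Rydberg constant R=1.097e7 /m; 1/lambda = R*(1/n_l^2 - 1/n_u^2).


1/lambda = R * (1/n_l^2 - 1/n_u^2)
= 1.097e7 * (1/3^2 - 1/18^2)
= 1.097e7 * (0.111111 - 0.003086)
= 1.097e7 * 0.108025
= 1.1850e+06 /m
lambda = 1 / 1.1850e+06 = 843.8599 nm

843.8599


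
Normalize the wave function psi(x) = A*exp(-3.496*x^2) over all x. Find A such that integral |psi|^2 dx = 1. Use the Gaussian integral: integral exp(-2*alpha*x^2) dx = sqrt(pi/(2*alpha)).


integral |psi|^2 dx = A^2 * sqrt(pi/(2*alpha)) = 1
A^2 = sqrt(2*alpha/pi)
= sqrt(2 * 3.496 / pi)
= 1.491852
A = sqrt(1.491852)
= 1.2214

1.2214


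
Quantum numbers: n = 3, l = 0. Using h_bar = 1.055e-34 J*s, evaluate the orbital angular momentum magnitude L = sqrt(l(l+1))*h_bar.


L = sqrt(l*(l+1)) * h_bar
= sqrt(0 * 1) * 1.055e-34
= sqrt(0) * 1.055e-34
= 0.0 * 1.055e-34
= 0.0000e+00 J*s

0.0000e+00


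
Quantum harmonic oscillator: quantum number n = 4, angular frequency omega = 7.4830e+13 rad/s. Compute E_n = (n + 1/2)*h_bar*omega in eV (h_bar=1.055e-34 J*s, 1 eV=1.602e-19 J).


E = (n + 1/2) * h_bar * omega
= (4 + 0.5) * 1.055e-34 * 7.4830e+13
= 4.5 * 7.8946e-21
= 3.5526e-20 J
= 0.2218 eV

0.2218


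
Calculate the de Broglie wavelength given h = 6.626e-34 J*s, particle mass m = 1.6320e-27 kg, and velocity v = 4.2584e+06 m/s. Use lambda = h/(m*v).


lambda = h / (m * v)
= 6.626e-34 / (1.6320e-27 * 4.2584e+06)
= 6.626e-34 / 6.9497e-21
= 9.5342e-14 m

9.5342e-14


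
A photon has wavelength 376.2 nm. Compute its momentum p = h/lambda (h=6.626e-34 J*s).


p = h / lambda
= 6.626e-34 / (376.2e-9)
= 6.626e-34 / 3.7620e-07
= 1.7613e-27 kg*m/s

1.7613e-27


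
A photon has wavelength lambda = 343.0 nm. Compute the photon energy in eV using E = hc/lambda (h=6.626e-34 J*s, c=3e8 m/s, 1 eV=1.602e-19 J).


E = hc / lambda
= (6.626e-34)(3e8) / (343.0e-9)
= 1.9878e-25 / 3.4300e-07
= 5.7953e-19 J
Converting to eV: 5.7953e-19 / 1.602e-19
= 3.6176 eV

3.6176


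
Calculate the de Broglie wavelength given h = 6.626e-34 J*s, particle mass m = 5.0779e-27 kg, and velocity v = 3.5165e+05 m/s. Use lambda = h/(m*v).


lambda = h / (m * v)
= 6.626e-34 / (5.0779e-27 * 3.5165e+05)
= 6.626e-34 / 1.7856e-21
= 3.7107e-13 m

3.7107e-13


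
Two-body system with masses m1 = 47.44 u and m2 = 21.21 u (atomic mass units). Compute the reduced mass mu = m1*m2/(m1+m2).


mu = m1 * m2 / (m1 + m2)
= 47.44 * 21.21 / (47.44 + 21.21)
= 1006.2024 / 68.65
= 14.657 u

14.657


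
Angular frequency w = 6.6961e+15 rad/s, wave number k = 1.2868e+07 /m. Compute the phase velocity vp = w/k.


vp = w / k
= 6.6961e+15 / 1.2868e+07
= 5.2037e+08 m/s

5.2037e+08


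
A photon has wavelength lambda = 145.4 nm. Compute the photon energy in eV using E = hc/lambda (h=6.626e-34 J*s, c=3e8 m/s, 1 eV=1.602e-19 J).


E = hc / lambda
= (6.626e-34)(3e8) / (145.4e-9)
= 1.9878e-25 / 1.4540e-07
= 1.3671e-18 J
Converting to eV: 1.3671e-18 / 1.602e-19
= 8.5339 eV

8.5339


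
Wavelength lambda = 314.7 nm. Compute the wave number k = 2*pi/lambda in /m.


k = 2 * pi / lambda
= 6.2832 / (314.7e-9)
= 6.2832 / 3.1470e-07
= 1.9966e+07 /m

1.9966e+07


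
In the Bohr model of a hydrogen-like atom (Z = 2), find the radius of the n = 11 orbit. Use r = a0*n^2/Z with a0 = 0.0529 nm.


r = a0 * n^2 / Z
= 0.0529 * 11^2 / 2
= 0.0529 * 121 / 2
= 3.2005 nm

3.2005


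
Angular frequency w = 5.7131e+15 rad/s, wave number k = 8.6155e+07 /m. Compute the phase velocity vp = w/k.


vp = w / k
= 5.7131e+15 / 8.6155e+07
= 6.6312e+07 m/s

6.6312e+07


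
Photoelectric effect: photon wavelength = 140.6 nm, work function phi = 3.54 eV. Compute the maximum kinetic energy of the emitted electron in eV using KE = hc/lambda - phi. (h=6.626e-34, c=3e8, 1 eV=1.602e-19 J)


E_photon = hc / lambda
= (6.626e-34)(3e8) / (140.6e-9)
= 1.4138e-18 J
= 8.8252 eV
KE = E_photon - phi
= 8.8252 - 3.54
= 5.2852 eV

5.2852


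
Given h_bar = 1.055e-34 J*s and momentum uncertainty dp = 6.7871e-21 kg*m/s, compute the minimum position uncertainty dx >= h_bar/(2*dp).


dx = h_bar / (2 * dp)
= 1.055e-34 / (2 * 6.7871e-21)
= 1.055e-34 / 1.3574e-20
= 7.7721e-15 m

7.7721e-15


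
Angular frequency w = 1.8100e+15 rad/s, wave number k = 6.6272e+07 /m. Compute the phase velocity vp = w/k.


vp = w / k
= 1.8100e+15 / 6.6272e+07
= 2.7312e+07 m/s

2.7312e+07


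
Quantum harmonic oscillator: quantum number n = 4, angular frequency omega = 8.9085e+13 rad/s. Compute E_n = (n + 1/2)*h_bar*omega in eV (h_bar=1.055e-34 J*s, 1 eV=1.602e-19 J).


E = (n + 1/2) * h_bar * omega
= (4 + 0.5) * 1.055e-34 * 8.9085e+13
= 4.5 * 9.3985e-21
= 4.2293e-20 J
= 0.264 eV

0.264


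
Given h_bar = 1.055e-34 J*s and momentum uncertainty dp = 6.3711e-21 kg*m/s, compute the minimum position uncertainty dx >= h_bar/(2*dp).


dx = h_bar / (2 * dp)
= 1.055e-34 / (2 * 6.3711e-21)
= 1.055e-34 / 1.2742e-20
= 8.2796e-15 m

8.2796e-15


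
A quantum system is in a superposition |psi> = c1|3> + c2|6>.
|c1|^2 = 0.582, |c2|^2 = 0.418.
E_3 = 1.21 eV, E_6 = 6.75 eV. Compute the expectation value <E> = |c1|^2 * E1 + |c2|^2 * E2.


<E> = |c1|^2 * E1 + |c2|^2 * E2
= 0.582 * 1.21 + 0.418 * 6.75
= 0.7042 + 2.8215
= 3.5257 eV

3.5257


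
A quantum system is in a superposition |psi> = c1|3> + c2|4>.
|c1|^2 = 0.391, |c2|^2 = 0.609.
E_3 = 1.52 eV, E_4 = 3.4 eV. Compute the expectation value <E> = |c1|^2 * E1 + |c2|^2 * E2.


<E> = |c1|^2 * E1 + |c2|^2 * E2
= 0.391 * 1.52 + 0.609 * 3.4
= 0.5943 + 2.0706
= 2.6649 eV

2.6649


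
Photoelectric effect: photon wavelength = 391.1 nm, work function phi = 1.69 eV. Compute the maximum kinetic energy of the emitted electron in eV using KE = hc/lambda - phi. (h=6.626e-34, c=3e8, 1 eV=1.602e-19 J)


E_photon = hc / lambda
= (6.626e-34)(3e8) / (391.1e-9)
= 5.0826e-19 J
= 3.1727 eV
KE = E_photon - phi
= 3.1727 - 1.69
= 1.4827 eV

1.4827


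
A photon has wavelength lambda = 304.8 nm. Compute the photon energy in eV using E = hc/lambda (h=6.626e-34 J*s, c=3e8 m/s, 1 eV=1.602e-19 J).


E = hc / lambda
= (6.626e-34)(3e8) / (304.8e-9)
= 1.9878e-25 / 3.0480e-07
= 6.5217e-19 J
Converting to eV: 6.5217e-19 / 1.602e-19
= 4.0709 eV

4.0709


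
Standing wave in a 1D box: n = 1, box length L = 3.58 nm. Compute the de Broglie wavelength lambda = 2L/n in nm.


lambda = 2L / n
= 2 * 3.58 / 1
= 7.16 / 1
= 7.16 nm

7.16


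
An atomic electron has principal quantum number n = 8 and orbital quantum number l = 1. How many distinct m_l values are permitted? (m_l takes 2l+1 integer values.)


m_l ranges from -l to +l in integer steps
So m_l goes from -1 to +1
Count = 2l + 1 = 2*1 + 1
= 3

3


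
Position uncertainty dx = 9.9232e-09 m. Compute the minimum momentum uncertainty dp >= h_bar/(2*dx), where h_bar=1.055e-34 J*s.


dp = h_bar / (2 * dx)
= 1.055e-34 / (2 * 9.9232e-09)
= 1.055e-34 / 1.9846e-08
= 5.3158e-27 kg*m/s

5.3158e-27


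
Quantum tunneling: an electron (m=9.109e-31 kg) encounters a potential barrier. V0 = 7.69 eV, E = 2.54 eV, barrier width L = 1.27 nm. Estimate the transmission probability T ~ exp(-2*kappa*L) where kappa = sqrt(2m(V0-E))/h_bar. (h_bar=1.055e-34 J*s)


V0 - E = 5.15 eV = 8.2503e-19 J
kappa = sqrt(2 * m * (V0-E)) / h_bar
= sqrt(2 * 9.109e-31 * 8.2503e-19) / 1.055e-34
= 1.1621e+10 /m
2*kappa*L = 2 * 1.1621e+10 * 1.27e-9
= 29.5166
T = exp(-29.5166) = 1.517397e-13

1.517397e-13


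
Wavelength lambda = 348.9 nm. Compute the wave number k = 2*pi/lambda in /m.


k = 2 * pi / lambda
= 6.2832 / (348.9e-9)
= 6.2832 / 3.4890e-07
= 1.8009e+07 /m

1.8009e+07


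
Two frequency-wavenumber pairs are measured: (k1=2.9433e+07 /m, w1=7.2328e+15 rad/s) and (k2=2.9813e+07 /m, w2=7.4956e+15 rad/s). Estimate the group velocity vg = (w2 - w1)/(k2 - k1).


vg = (w2 - w1) / (k2 - k1)
= (7.4956e+15 - 7.2328e+15) / (2.9813e+07 - 2.9433e+07)
= 2.6280e+14 / 3.8000e+05
= 6.9158e+08 m/s

6.9158e+08


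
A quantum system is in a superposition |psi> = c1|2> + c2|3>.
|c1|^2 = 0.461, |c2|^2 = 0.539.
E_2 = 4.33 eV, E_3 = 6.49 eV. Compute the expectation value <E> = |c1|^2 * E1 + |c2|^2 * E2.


<E> = |c1|^2 * E1 + |c2|^2 * E2
= 0.461 * 4.33 + 0.539 * 6.49
= 1.9961 + 3.4981
= 5.4942 eV

5.4942


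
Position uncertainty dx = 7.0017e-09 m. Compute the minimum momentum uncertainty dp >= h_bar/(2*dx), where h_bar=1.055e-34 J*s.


dp = h_bar / (2 * dx)
= 1.055e-34 / (2 * 7.0017e-09)
= 1.055e-34 / 1.4003e-08
= 7.5339e-27 kg*m/s

7.5339e-27


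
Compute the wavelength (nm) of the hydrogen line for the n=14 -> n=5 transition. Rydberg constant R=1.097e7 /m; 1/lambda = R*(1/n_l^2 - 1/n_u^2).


1/lambda = R * (1/n_l^2 - 1/n_u^2)
= 1.097e7 * (1/5^2 - 1/14^2)
= 1.097e7 * (0.04 - 0.005102)
= 1.097e7 * 0.034898
= 3.8283e+05 /m
lambda = 1 / 3.8283e+05 = 2612.1213 nm

2612.1213


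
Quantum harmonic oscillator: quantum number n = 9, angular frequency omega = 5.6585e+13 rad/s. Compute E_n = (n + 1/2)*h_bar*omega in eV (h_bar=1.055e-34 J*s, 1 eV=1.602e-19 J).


E = (n + 1/2) * h_bar * omega
= (9 + 0.5) * 1.055e-34 * 5.6585e+13
= 9.5 * 5.9697e-21
= 5.6712e-20 J
= 0.354 eV

0.354


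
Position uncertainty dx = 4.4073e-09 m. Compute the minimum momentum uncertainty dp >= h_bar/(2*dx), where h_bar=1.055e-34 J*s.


dp = h_bar / (2 * dx)
= 1.055e-34 / (2 * 4.4073e-09)
= 1.055e-34 / 8.8146e-09
= 1.1969e-26 kg*m/s

1.1969e-26


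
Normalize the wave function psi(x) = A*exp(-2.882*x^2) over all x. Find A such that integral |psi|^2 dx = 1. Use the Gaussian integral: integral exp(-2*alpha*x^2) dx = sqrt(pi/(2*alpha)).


integral |psi|^2 dx = A^2 * sqrt(pi/(2*alpha)) = 1
A^2 = sqrt(2*alpha/pi)
= sqrt(2 * 2.882 / pi)
= 1.354525
A = sqrt(1.354525)
= 1.1638

1.1638


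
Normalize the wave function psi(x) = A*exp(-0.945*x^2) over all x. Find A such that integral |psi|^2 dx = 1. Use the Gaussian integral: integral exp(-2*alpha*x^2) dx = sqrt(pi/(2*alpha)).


integral |psi|^2 dx = A^2 * sqrt(pi/(2*alpha)) = 1
A^2 = sqrt(2*alpha/pi)
= sqrt(2 * 0.945 / pi)
= 0.775632
A = sqrt(0.775632)
= 0.8807

0.8807


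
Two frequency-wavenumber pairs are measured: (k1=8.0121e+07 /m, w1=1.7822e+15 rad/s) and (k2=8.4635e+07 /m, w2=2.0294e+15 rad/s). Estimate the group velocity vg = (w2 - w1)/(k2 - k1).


vg = (w2 - w1) / (k2 - k1)
= (2.0294e+15 - 1.7822e+15) / (8.4635e+07 - 8.0121e+07)
= 2.4720e+14 / 4.5140e+06
= 5.4763e+07 m/s

5.4763e+07


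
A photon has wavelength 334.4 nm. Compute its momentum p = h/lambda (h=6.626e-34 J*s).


p = h / lambda
= 6.626e-34 / (334.4e-9)
= 6.626e-34 / 3.3440e-07
= 1.9815e-27 kg*m/s

1.9815e-27


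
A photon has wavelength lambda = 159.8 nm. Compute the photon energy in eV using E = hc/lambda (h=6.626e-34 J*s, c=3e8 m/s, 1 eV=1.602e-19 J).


E = hc / lambda
= (6.626e-34)(3e8) / (159.8e-9)
= 1.9878e-25 / 1.5980e-07
= 1.2439e-18 J
Converting to eV: 1.2439e-18 / 1.602e-19
= 7.7649 eV

7.7649


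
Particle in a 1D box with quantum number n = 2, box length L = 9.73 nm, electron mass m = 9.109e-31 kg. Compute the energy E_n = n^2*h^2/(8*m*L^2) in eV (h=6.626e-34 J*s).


E = n^2 * h^2 / (8 * m * L^2)
= 2^2 * (6.626e-34)^2 / (8 * 9.109e-31 * (9.73e-9)^2)
= 4 * 4.3904e-67 / (8 * 9.109e-31 * 9.4673e-17)
= 2.5455e-21 J
= 0.0159 eV

0.0159


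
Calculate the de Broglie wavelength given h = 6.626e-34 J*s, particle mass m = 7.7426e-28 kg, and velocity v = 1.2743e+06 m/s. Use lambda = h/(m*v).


lambda = h / (m * v)
= 6.626e-34 / (7.7426e-28 * 1.2743e+06)
= 6.626e-34 / 9.8664e-22
= 6.7157e-13 m

6.7157e-13


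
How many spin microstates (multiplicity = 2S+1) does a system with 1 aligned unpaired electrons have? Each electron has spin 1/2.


Total spin S = N * (1/2) = 1 * 0.5 = 0.5
Spin multiplicity = 2S + 1
= 2 * 0.5 + 1
= 2

2


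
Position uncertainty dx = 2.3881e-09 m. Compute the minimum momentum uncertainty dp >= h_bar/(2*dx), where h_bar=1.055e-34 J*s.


dp = h_bar / (2 * dx)
= 1.055e-34 / (2 * 2.3881e-09)
= 1.055e-34 / 4.7762e-09
= 2.2089e-26 kg*m/s

2.2089e-26


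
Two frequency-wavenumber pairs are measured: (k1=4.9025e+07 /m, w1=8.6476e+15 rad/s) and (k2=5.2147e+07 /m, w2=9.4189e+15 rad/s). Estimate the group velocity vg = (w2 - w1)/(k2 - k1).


vg = (w2 - w1) / (k2 - k1)
= (9.4189e+15 - 8.6476e+15) / (5.2147e+07 - 4.9025e+07)
= 7.7130e+14 / 3.1220e+06
= 2.4705e+08 m/s

2.4705e+08


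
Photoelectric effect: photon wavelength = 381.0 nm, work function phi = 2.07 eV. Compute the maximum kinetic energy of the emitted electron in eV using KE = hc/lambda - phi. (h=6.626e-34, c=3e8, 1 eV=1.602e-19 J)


E_photon = hc / lambda
= (6.626e-34)(3e8) / (381.0e-9)
= 5.2173e-19 J
= 3.2568 eV
KE = E_photon - phi
= 3.2568 - 2.07
= 1.1868 eV

1.1868


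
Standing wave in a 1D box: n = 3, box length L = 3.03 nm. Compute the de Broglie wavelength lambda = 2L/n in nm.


lambda = 2L / n
= 2 * 3.03 / 3
= 6.06 / 3
= 2.02 nm

2.02


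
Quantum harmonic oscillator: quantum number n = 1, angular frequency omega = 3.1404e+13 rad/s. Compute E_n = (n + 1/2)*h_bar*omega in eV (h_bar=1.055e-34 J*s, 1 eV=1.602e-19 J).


E = (n + 1/2) * h_bar * omega
= (1 + 0.5) * 1.055e-34 * 3.1404e+13
= 1.5 * 3.3131e-21
= 4.9697e-21 J
= 0.031 eV

0.031


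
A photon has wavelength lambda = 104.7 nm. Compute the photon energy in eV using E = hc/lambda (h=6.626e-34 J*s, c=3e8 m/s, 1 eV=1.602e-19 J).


E = hc / lambda
= (6.626e-34)(3e8) / (104.7e-9)
= 1.9878e-25 / 1.0470e-07
= 1.8986e-18 J
Converting to eV: 1.8986e-18 / 1.602e-19
= 11.8512 eV

11.8512


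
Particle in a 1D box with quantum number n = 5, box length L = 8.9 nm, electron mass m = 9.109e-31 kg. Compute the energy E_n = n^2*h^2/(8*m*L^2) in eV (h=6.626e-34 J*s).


E = n^2 * h^2 / (8 * m * L^2)
= 5^2 * (6.626e-34)^2 / (8 * 9.109e-31 * (8.9e-9)^2)
= 25 * 4.3904e-67 / (8 * 9.109e-31 * 7.9210e-17)
= 1.9015e-20 J
= 0.1187 eV

0.1187


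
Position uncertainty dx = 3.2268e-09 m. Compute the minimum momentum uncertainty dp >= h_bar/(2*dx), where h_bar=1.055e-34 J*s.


dp = h_bar / (2 * dx)
= 1.055e-34 / (2 * 3.2268e-09)
= 1.055e-34 / 6.4536e-09
= 1.6347e-26 kg*m/s

1.6347e-26


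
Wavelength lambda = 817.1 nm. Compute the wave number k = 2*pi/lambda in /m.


k = 2 * pi / lambda
= 6.2832 / (817.1e-9)
= 6.2832 / 8.1710e-07
= 7.6896e+06 /m

7.6896e+06


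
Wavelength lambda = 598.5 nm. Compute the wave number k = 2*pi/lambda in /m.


k = 2 * pi / lambda
= 6.2832 / (598.5e-9)
= 6.2832 / 5.9850e-07
= 1.0498e+07 /m

1.0498e+07


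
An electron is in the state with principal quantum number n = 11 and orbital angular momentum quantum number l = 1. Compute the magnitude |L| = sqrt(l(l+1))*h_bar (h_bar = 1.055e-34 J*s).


L = sqrt(l*(l+1)) * h_bar
= sqrt(1 * 2) * 1.055e-34
= sqrt(2) * 1.055e-34
= 1.4142 * 1.055e-34
= 1.4920e-34 J*s

1.4920e-34


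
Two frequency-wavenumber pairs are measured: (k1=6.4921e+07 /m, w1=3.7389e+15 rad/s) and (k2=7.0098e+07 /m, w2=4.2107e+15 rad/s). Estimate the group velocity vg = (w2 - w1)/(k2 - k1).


vg = (w2 - w1) / (k2 - k1)
= (4.2107e+15 - 3.7389e+15) / (7.0098e+07 - 6.4921e+07)
= 4.7180e+14 / 5.1770e+06
= 9.1134e+07 m/s

9.1134e+07


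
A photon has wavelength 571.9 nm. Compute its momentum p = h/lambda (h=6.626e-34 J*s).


p = h / lambda
= 6.626e-34 / (571.9e-9)
= 6.626e-34 / 5.7190e-07
= 1.1586e-27 kg*m/s

1.1586e-27


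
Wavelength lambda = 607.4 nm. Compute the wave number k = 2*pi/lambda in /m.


k = 2 * pi / lambda
= 6.2832 / (607.4e-9)
= 6.2832 / 6.0740e-07
= 1.0344e+07 /m

1.0344e+07


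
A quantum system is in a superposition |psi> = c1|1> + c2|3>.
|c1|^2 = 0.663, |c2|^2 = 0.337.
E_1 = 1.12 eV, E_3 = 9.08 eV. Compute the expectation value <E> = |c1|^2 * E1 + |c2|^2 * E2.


<E> = |c1|^2 * E1 + |c2|^2 * E2
= 0.663 * 1.12 + 0.337 * 9.08
= 0.7426 + 3.06
= 3.8025 eV

3.8025


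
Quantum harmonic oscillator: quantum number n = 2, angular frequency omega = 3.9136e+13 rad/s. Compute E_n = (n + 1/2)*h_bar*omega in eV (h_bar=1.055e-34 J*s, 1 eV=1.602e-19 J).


E = (n + 1/2) * h_bar * omega
= (2 + 0.5) * 1.055e-34 * 3.9136e+13
= 2.5 * 4.1288e-21
= 1.0322e-20 J
= 0.0644 eV

0.0644


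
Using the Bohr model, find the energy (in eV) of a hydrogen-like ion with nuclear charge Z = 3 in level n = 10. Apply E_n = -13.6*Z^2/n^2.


E_n = -13.6 * Z^2 / n^2
= -13.6 * 3^2 / 10^2
= -13.6 * 9 / 100
= -1.224 eV

-1.224


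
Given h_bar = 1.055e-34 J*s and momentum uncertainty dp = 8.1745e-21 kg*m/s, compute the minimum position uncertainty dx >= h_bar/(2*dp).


dx = h_bar / (2 * dp)
= 1.055e-34 / (2 * 8.1745e-21)
= 1.055e-34 / 1.6349e-20
= 6.4530e-15 m

6.4530e-15


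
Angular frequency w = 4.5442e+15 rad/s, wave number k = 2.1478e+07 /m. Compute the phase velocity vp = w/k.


vp = w / k
= 4.5442e+15 / 2.1478e+07
= 2.1157e+08 m/s

2.1157e+08


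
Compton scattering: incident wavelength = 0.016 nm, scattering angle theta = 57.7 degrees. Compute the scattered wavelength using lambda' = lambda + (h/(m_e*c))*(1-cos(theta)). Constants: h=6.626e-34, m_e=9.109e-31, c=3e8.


Compton wavelength: h/(m_e*c) = 2.4247e-12 m
d_lambda = 2.4247e-12 * (1 - cos(57.7 deg))
= 2.4247e-12 * 0.465648
= 1.1291e-12 m = 0.001129 nm
lambda' = 0.016 + 0.001129
= 0.017129 nm

0.017129


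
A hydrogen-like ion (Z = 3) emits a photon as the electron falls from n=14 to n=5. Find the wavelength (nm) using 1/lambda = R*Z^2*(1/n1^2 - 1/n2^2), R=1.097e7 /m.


1/lambda = R * Z^2 * (1/n1^2 - 1/n2^2)
= 1.097e7 * 3^2 * (1/5^2 - 1/14^2)
= 1.097e7 * 9 * (0.04 - 0.005102)
= 3.4455e+06 /m
lambda = 1 / 3.4455e+06
= 290.2357 nm

290.2357


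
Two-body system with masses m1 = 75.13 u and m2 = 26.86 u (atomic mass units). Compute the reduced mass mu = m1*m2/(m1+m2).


mu = m1 * m2 / (m1 + m2)
= 75.13 * 26.86 / (75.13 + 26.86)
= 2017.9918 / 101.99
= 19.7862 u

19.7862


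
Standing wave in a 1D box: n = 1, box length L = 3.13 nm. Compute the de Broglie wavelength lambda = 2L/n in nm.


lambda = 2L / n
= 2 * 3.13 / 1
= 6.26 / 1
= 6.26 nm

6.26


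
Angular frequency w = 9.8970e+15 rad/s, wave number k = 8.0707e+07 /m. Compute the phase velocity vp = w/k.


vp = w / k
= 9.8970e+15 / 8.0707e+07
= 1.2263e+08 m/s

1.2263e+08


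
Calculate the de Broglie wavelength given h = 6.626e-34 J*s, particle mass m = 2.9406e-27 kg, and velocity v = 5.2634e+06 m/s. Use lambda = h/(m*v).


lambda = h / (m * v)
= 6.626e-34 / (2.9406e-27 * 5.2634e+06)
= 6.626e-34 / 1.5478e-20
= 4.2810e-14 m

4.2810e-14


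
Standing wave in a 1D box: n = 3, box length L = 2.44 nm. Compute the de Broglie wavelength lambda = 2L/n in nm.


lambda = 2L / n
= 2 * 2.44 / 3
= 4.88 / 3
= 1.6267 nm

1.6267


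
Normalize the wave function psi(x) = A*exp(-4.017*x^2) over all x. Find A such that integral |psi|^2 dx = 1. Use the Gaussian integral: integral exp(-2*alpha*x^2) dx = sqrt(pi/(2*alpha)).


integral |psi|^2 dx = A^2 * sqrt(pi/(2*alpha)) = 1
A^2 = sqrt(2*alpha/pi)
= sqrt(2 * 4.017 / pi)
= 1.599157
A = sqrt(1.599157)
= 1.2646

1.2646


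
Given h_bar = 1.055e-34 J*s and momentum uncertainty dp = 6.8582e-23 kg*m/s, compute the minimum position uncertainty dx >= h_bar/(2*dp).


dx = h_bar / (2 * dp)
= 1.055e-34 / (2 * 6.8582e-23)
= 1.055e-34 / 1.3716e-22
= 7.6915e-13 m

7.6915e-13


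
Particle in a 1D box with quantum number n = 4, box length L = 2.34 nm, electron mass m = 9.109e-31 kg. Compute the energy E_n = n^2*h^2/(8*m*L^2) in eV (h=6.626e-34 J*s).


E = n^2 * h^2 / (8 * m * L^2)
= 4^2 * (6.626e-34)^2 / (8 * 9.109e-31 * (2.34e-9)^2)
= 16 * 4.3904e-67 / (8 * 9.109e-31 * 5.4756e-18)
= 1.7605e-19 J
= 1.0989 eV

1.0989


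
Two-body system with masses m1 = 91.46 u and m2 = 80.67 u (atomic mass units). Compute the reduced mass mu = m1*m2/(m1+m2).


mu = m1 * m2 / (m1 + m2)
= 91.46 * 80.67 / (91.46 + 80.67)
= 7378.0782 / 172.13
= 42.8634 u

42.8634


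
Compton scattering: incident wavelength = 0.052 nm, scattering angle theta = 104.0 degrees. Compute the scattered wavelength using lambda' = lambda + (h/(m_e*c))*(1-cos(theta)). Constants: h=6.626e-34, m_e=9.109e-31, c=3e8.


Compton wavelength: h/(m_e*c) = 2.4247e-12 m
d_lambda = 2.4247e-12 * (1 - cos(104.0 deg))
= 2.4247e-12 * 1.241922
= 3.0113e-12 m = 0.003011 nm
lambda' = 0.052 + 0.003011
= 0.055011 nm

0.055011


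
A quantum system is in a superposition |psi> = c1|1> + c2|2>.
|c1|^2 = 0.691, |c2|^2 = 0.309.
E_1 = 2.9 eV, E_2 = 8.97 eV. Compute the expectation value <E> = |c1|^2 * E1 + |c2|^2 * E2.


<E> = |c1|^2 * E1 + |c2|^2 * E2
= 0.691 * 2.9 + 0.309 * 8.97
= 2.0039 + 2.7717
= 4.7756 eV

4.7756


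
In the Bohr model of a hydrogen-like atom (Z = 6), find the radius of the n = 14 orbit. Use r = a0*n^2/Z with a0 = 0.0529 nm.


r = a0 * n^2 / Z
= 0.0529 * 14^2 / 6
= 0.0529 * 196 / 6
= 1.7281 nm

1.7281


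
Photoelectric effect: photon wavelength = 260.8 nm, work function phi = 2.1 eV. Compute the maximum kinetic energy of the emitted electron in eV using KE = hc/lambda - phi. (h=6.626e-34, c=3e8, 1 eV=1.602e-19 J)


E_photon = hc / lambda
= (6.626e-34)(3e8) / (260.8e-9)
= 7.6219e-19 J
= 4.7578 eV
KE = E_photon - phi
= 4.7578 - 2.1
= 2.6578 eV

2.6578


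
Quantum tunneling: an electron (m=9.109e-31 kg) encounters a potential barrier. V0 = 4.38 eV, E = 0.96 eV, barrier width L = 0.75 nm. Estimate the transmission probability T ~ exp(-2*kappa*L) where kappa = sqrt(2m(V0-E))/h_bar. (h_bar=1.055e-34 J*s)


V0 - E = 3.42 eV = 5.4788e-19 J
kappa = sqrt(2 * m * (V0-E)) / h_bar
= sqrt(2 * 9.109e-31 * 5.4788e-19) / 1.055e-34
= 9.4698e+09 /m
2*kappa*L = 2 * 9.4698e+09 * 0.75e-9
= 14.2047
T = exp(-14.2047) = 6.775751e-07

6.775751e-07


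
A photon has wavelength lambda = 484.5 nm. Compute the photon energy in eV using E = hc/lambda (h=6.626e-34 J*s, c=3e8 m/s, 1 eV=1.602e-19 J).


E = hc / lambda
= (6.626e-34)(3e8) / (484.5e-9)
= 1.9878e-25 / 4.8450e-07
= 4.1028e-19 J
Converting to eV: 4.1028e-19 / 1.602e-19
= 2.561 eV

2.561


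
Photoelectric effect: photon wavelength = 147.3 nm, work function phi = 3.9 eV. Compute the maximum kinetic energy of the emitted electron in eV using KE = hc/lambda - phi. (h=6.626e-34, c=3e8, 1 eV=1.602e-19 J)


E_photon = hc / lambda
= (6.626e-34)(3e8) / (147.3e-9)
= 1.3495e-18 J
= 8.4238 eV
KE = E_photon - phi
= 8.4238 - 3.9
= 4.5238 eV

4.5238


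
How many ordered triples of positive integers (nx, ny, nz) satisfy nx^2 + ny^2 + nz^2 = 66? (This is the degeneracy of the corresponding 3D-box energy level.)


Enumerate all (nx, ny, nz) with nx^2 + ny^2 + nz^2 = 66:
(1,1,8)
(1,4,7)
(1,7,4)
(1,8,1)
(4,1,7)
(4,5,5)
(4,7,1)
(5,4,5)
(5,5,4)
(7,1,4)
(7,4,1)
(8,1,1)
Total degeneracy = 12

12


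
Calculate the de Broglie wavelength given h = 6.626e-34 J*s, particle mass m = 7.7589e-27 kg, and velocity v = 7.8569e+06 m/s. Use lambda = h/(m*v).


lambda = h / (m * v)
= 6.626e-34 / (7.7589e-27 * 7.8569e+06)
= 6.626e-34 / 6.0961e-20
= 1.0869e-14 m

1.0869e-14


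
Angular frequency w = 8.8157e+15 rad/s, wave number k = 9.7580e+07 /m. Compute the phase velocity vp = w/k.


vp = w / k
= 8.8157e+15 / 9.7580e+07
= 9.0343e+07 m/s

9.0343e+07


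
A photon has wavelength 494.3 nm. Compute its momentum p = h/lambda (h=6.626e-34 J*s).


p = h / lambda
= 6.626e-34 / (494.3e-9)
= 6.626e-34 / 4.9430e-07
= 1.3405e-27 kg*m/s

1.3405e-27


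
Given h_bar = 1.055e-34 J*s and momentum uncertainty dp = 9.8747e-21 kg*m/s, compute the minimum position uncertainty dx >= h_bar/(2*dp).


dx = h_bar / (2 * dp)
= 1.055e-34 / (2 * 9.8747e-21)
= 1.055e-34 / 1.9749e-20
= 5.3419e-15 m

5.3419e-15


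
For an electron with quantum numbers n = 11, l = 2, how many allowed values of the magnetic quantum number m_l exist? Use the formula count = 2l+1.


m_l ranges from -l to +l in integer steps
So m_l goes from -2 to +2
Count = 2l + 1 = 2*2 + 1
= 5

5


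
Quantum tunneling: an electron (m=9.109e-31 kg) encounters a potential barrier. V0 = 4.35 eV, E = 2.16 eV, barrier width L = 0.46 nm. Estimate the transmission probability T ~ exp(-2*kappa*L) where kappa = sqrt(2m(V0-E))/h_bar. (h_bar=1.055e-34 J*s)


V0 - E = 2.19 eV = 3.5084e-19 J
kappa = sqrt(2 * m * (V0-E)) / h_bar
= sqrt(2 * 9.109e-31 * 3.5084e-19) / 1.055e-34
= 7.5779e+09 /m
2*kappa*L = 2 * 7.5779e+09 * 0.46e-9
= 6.9717
T = exp(-6.9717) = 9.380517e-04

9.380517e-04


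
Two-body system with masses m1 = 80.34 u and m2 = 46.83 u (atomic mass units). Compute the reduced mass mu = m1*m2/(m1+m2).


mu = m1 * m2 / (m1 + m2)
= 80.34 * 46.83 / (80.34 + 46.83)
= 3762.3222 / 127.17
= 29.585 u

29.585


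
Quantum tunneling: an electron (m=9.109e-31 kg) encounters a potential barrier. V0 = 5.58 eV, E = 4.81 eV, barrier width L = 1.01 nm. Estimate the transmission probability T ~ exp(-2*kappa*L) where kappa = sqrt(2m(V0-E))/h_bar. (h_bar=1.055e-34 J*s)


V0 - E = 0.77 eV = 1.2335e-19 J
kappa = sqrt(2 * m * (V0-E)) / h_bar
= sqrt(2 * 9.109e-31 * 1.2335e-19) / 1.055e-34
= 4.4934e+09 /m
2*kappa*L = 2 * 4.4934e+09 * 1.01e-9
= 9.0767
T = exp(-9.0767) = 1.143032e-04

1.143032e-04


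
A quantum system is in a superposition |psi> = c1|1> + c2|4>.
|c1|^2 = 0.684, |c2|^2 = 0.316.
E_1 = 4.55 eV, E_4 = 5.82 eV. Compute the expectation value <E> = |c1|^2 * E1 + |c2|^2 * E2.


<E> = |c1|^2 * E1 + |c2|^2 * E2
= 0.684 * 4.55 + 0.316 * 5.82
= 3.1122 + 1.8391
= 4.9513 eV

4.9513


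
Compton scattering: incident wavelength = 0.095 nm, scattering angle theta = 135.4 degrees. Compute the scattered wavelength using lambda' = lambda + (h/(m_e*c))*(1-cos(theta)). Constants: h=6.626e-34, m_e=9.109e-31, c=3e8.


Compton wavelength: h/(m_e*c) = 2.4247e-12 m
d_lambda = 2.4247e-12 * (1 - cos(135.4 deg))
= 2.4247e-12 * 1.712026
= 4.1512e-12 m = 0.004151 nm
lambda' = 0.095 + 0.004151
= 0.099151 nm

0.099151


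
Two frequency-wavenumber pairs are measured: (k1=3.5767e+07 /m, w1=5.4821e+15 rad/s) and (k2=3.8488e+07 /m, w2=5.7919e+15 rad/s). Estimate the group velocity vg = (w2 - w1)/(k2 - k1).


vg = (w2 - w1) / (k2 - k1)
= (5.7919e+15 - 5.4821e+15) / (3.8488e+07 - 3.5767e+07)
= 3.0980e+14 / 2.7210e+06
= 1.1386e+08 m/s

1.1386e+08


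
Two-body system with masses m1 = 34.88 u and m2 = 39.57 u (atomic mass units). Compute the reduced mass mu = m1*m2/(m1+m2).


mu = m1 * m2 / (m1 + m2)
= 34.88 * 39.57 / (34.88 + 39.57)
= 1380.2016 / 74.45
= 18.5386 u

18.5386


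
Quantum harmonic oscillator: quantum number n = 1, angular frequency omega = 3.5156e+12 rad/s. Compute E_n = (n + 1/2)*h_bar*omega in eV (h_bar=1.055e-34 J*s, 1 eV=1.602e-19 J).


E = (n + 1/2) * h_bar * omega
= (1 + 0.5) * 1.055e-34 * 3.5156e+12
= 1.5 * 3.7090e-22
= 5.5634e-22 J
= 0.0035 eV

0.0035


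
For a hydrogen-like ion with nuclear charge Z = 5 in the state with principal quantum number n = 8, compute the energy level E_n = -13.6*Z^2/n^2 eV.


E_n = -13.6 * Z^2 / n^2
= -13.6 * 5^2 / 8^2
= -13.6 * 25 / 64
= -5.3125 eV

-5.3125


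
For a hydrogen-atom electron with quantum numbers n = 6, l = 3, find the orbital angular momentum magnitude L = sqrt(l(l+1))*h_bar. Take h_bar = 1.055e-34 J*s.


L = sqrt(l*(l+1)) * h_bar
= sqrt(3 * 4) * 1.055e-34
= sqrt(12) * 1.055e-34
= 3.4641 * 1.055e-34
= 3.6546e-34 J*s

3.6546e-34
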